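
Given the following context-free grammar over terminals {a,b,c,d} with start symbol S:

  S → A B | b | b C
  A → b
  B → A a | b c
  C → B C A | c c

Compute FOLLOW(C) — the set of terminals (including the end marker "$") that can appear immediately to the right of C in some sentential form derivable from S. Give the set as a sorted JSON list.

FIRST sets, iterate to fixpoint:
[1]
  A via A→b: +{b}
  B via B→A a: +{b}
  C via C→B C A: +{b}
  C via C→c c: +{c}
  S via S→A B: +{b}
  S: {b}  A: {b}  B: {b}  C: {b,c}
[2] — fixpoint
  S: {b}  A: {b}  B: {b}  C: {b,c}

Compute FOLLOW by fixpoint:
initialize: $ ∈ FOLLOW(S)
pass 1:
  B→A a: FOLLOW(A) ⊇ FIRST(a) = {a}; new: +{a}
  C→B C A: FOLLOW(B) ⊇ FIRST(C) = {b,c}; new: +{b,c}
  C→B C A: FOLLOW(C) ⊇ FIRST(A) = {b}; new: +{b}
  C→B C A: FOLLOW(A) ⊇ FOLLOW(C) ⊇ {b}; new: +{b}
  S→A B: FOLLOW(B) ⊇ FOLLOW(S) ⊇ {$}; new: +{$}
  S→b C: FOLLOW(C) ⊇ FOLLOW(S) ⊇ {$}; new: +{$}
  FOLLOW[S]={$}  FOLLOW[A]={a,b}  FOLLOW[B]={$,b,c}  FOLLOW[C]={$,b}
pass 2:
  C→B C A: FOLLOW(A) ⊇ FOLLOW(C) ⊇ {$,b}; new: +{$}
  FOLLOW[S]={$}  FOLLOW[A]={$,a,b}  FOLLOW[B]={$,b,c}  FOLLOW[C]={$,b}
pass 3: (stable)
  FOLLOW[S]={$}  FOLLOW[A]={$,a,b}  FOLLOW[B]={$,b,c}  FOLLOW[C]={$,b}

FOLLOW(C) = ["$", "b"]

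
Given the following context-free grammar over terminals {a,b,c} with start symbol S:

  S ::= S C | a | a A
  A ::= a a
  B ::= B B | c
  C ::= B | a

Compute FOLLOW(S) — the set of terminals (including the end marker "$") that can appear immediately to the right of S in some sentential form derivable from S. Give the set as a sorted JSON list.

FIRST sets, iterate to fixpoint:
[1]
  A via A→a a: +{a}
  B via B→c: +{c}
  C via C→B: +{c}
  C via C→a: +{a}
  S via S→a: +{a}
  FIRST[S]={a}  FIRST[A]={a}  FIRST[B]={c}  FIRST[C]={a,c}
[2] done
  FIRST[S]={a}  FIRST[A]={a}  FIRST[B]={c}  FIRST[C]={a,c}

Compute FOLLOW by fixpoint:
initialize: $ ∈ FOLLOW(S)
[1]
  B→B B: FOLLOW(B) ⊇ FIRST(B) = {c}; new: +{c}
  S→S C: FOLLOW(S) ⊇ FIRST(C) = {a,c}; new: +{a,c}
  S→S C: FOLLOW(C) ⊇ FOLLOW(S) ⊇ {$,a,c}; new: +{$,a,c}
  S→a A: FOLLOW(A) ⊇ FOLLOW(S) ⊇ {$,a,c}; new: +{$,a,c}
  FOLLOW(S)={$,a,c}  FOLLOW(A)={$,a,c}  FOLLOW(B)={c}  FOLLOW(C)={$,a,c}
[2]
  C→B: FOLLOW(B) ⊇ FOLLOW(C) ⊇ {$,a,c}; new: +{$,a}
  FOLLOW(S)={$,a,c}  FOLLOW(A)={$,a,c}  FOLLOW(B)={$,a,c}  FOLLOW(C)={$,a,c}
[3] — fixpoint
  FOLLOW(S)={$,a,c}  FOLLOW(A)={$,a,c}  FOLLOW(B)={$,a,c}  FOLLOW(C)={$,a,c}

FOLLOW(S) = ["$", "a", "c"]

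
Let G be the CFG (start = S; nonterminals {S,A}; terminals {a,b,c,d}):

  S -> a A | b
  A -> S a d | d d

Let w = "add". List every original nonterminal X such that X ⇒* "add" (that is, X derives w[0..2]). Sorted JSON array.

CNF form of G:
  S -> T0 A | b
  A -> S X2 | T1 T1
  T0 -> a
  T1 -> d
  X2 -> T0 T1

CYK table (by increasing span), restricted to cells inside w[0..2]:
  cell(0,0) a: {T0}  orig:{}
  cell(1,1) d: {T1}  orig:{}
  cell(2,2) d: {T1}  orig:{}
  cell(0,1) ad: {X2}  orig:{}
  cell(1,2) dd: {A}
  cell(0,2) add: {S}

Original NTs in T[0,2] deriving "add": ["S"]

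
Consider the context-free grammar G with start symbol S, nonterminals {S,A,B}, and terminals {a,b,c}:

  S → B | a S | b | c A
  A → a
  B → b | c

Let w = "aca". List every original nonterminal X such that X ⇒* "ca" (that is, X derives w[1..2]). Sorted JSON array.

Convert to CNF:
  S -> T0 S | T1 A | b | c
  A -> a
  B -> b | c
  T0 -> a
  T1 -> c

CYK fill, restricted to cells inside w[1..2]:
  [1..1]={B,S,T1}  "c"  orig:{B,S}
  [2..2]={A,T0}  "a"  orig:{A}
  [1..2]={S}  "ca"

Original NTs in T[1,2] deriving "ca": ["S"]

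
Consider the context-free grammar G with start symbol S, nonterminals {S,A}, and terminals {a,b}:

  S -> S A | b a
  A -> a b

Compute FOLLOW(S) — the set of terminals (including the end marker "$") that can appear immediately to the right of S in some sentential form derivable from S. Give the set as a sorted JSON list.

FIRST iteration:
round 1:
  A via A→a b: +{a}
  S via S→b a: +{b}
  S: {b}  A: {a}
round 2: done
  S: {b}  A: {a}

FOLLOW iteration:
seed FOLLOW(S) with $
iter 1:
  S→S A: FOLLOW(S) ⊇ FIRST(A) = {a}; new: +{a}
  S→S A: FOLLOW(A) ⊇ FOLLOW(S) ⊇ {$,a}; new: +{$,a}
  FOLLOW[S]={$,a}  FOLLOW[A]={$,a}
iter 2: (stable)
  FOLLOW[S]={$,a}  FOLLOW[A]={$,a}

FOLLOW(S) = ["$", "a"]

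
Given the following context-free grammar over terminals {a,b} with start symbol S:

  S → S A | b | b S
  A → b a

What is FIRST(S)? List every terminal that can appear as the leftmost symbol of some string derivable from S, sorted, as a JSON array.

FIRST iteration:
iter 1:
  A via A→b a: +{b}
  S via S→b: +{b}
  FIRST[S]={b}  FIRST[A]={b}
iter 2: (stable)
  FIRST[S]={b}  FIRST[A]={b}

FIRST(S) = ["b"]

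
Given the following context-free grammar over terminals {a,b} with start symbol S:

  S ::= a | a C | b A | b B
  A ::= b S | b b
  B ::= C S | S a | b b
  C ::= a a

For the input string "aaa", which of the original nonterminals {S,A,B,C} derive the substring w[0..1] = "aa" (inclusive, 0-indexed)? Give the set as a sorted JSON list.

Convert to CNF:
  S -> T0 A | T0 B | T1 C | a
  A -> T0 S | T0 T0
  B -> C S | S T1 | T0 T0
  C -> T1 T1
  T0 -> b
  T1 -> a

Fill CYK table bottom-up — only the sub-triangle for w[0..1]:
  T[0,0] 'a' = {S,T1}  orig:{S}
  T[1,1] 'a' = {S,T1}  orig:{S}
  T[0,1] 'aa' = {B,C}

Original NTs in T[0,1] deriving "aa": ["B", "C"]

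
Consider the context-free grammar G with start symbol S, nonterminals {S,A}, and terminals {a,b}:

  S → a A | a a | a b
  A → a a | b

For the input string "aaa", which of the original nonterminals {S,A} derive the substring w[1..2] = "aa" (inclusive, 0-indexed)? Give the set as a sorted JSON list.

CNF form of G:
  S -> T0 A | T0 T0 | T0 T1
  A -> T0 T0 | b
  T0 -> a
  T1 -> b

CYK fill, restricted to cells inside w[1..2]:
  cell(1,1) a: {T0}  orig:{}
  cell(2,2) a: {T0}  orig:{}
  cell(1,2) aa: {A,S}

Original NTs in T[1,2] deriving "aa": ["A", "S"]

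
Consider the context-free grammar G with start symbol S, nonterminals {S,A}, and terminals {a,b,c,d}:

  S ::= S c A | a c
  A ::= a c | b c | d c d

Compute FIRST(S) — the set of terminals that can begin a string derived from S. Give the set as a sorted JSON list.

FIRST iteration:
round 1:
  A via A→a c: +{a}
  A via A→b c: +{b}
  A via A→d c d: +{d}
  S via S→a c: +{a}
  S: {a}  A: {a,b,d}
round 2: (stable)
  S: {a}  A: {a,b,d}

FIRST(S) = ["a"]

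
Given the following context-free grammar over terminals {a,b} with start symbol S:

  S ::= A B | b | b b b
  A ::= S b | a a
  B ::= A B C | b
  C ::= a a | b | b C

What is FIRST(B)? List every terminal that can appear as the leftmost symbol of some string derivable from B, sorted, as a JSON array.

FIRST sets, iterate to fixpoint:
pass 1:
  A via A→a a: +{a}
  B via B→A B C: +{a}
  B via B→b: +{b}
  C via C→a a: +{a}
  C via C→b: +{b}
  S via S→A B: +{a}
  S via S→b: +{b}
  S: {a,b}  A: {a}  B: {a,b}  C: {a,b}
pass 2:
  A via A→S b: +{b}
  S: {a,b}  A: {a,b}  B: {a,b}  C: {a,b}
pass 3: — fixpoint
  S: {a,b}  A: {a,b}  B: {a,b}  C: {a,b}

FIRST(B) = ["a", "b"]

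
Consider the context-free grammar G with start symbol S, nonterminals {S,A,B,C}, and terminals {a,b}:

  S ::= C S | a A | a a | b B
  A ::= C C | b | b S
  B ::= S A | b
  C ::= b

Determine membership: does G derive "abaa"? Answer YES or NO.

CNF form of G:
  S -> C S | T0 B | T1 A | T1 T1
  A -> C C | T0 S | b
  B -> S A | b
  C -> b
  T0 -> b
  T1 -> a

CYK fill:
  [0..0]={T1}  "a"  orig:{}
  [1..1]={A,B,C,T0}  "b"  orig:{A,B,C}
  [2..2]={T1}  "a"  orig:{}
  [3..3]={T1}  "a"  orig:{}
  [0..1]={S}  "ab"
  [1..2]=∅  "ba"
  [2..3]={S}  "aa"
  [0..2]=∅  "aba"
  [1..3]={A,S}  "baa"
  [0..3]={S}  "abaa"

S ∈ T[0,3] ⇒ YES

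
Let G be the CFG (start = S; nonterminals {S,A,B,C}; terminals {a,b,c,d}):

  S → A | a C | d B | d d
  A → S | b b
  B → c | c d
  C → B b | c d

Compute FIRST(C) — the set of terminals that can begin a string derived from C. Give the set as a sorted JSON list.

FIRST sets, iterate to fixpoint:
[1]
  A via A→b b: +{b}
  B via B→c: +{c}
  C via C→B b: +{c}
  S via S→A: +{b}
  S via S→a C: +{a}
  S via S→d B: +{d}
  FIRST[S]={a,b,d}  FIRST[A]={b}  FIRST[B]={c}  FIRST[C]={c}
[2]
  A via A→S: +{a,d}
  FIRST[S]={a,b,d}  FIRST[A]={a,b,d}  FIRST[B]={c}  FIRST[C]={c}
[3] (stable)
  FIRST[S]={a,b,d}  FIRST[A]={a,b,d}  FIRST[B]={c}  FIRST[C]={c}

FIRST(C) = ["c"]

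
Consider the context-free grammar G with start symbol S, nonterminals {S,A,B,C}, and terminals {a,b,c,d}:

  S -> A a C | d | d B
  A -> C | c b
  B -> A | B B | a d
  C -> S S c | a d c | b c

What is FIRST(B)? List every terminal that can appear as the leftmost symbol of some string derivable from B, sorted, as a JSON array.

Compute FIRST by fixpoint:
iter 1:
  A via A→c b: +{c}
  B via B→A: +{c}
  B via B→a d: +{a}
  C via C→a d c: +{a}
  C via C→b c: +{b}
  S via S→A a C: +{c}
  S via S→d: +{d}
  FIRST(S)={c,d}  FIRST(A)={c}  FIRST(B)={a,c}  FIRST(C)={a,b}
iter 2:
  A via A→C: +{a,b}
  B via B→A: +{b}
  C via C→S S c: +{c,d}
  S via S→A a C: +{a,b}
  FIRST(S)={a,b,c,d}  FIRST(A)={a,b,c}  FIRST(B)={a,b,c}  FIRST(C)={a,b,c,d}
iter 3:
  A via A→C: +{d}
  B via B→A: +{d}
  FIRST(S)={a,b,c,d}  FIRST(A)={a,b,c,d}  FIRST(B)={a,b,c,d}  FIRST(C)={a,b,c,d}
iter 4: done
  FIRST(S)={a,b,c,d}  FIRST(A)={a,b,c,d}  FIRST(B)={a,b,c,d}  FIRST(C)={a,b,c,d}

FIRST(B) = ["a", "b", "c", "d"]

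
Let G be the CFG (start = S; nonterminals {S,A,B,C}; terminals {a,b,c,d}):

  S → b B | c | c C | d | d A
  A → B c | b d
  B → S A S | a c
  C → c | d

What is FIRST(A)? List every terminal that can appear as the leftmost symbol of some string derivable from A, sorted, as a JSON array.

FIRST sets, iterate to fixpoint:
round 1:
  A via A→b d: +{b}
  B via B→a c: +{a}
  C via C→c: +{c}
  C via C→d: +{d}
  S via S→b B: +{b}
  S via S→c: +{c}
  S via S→d: +{d}
  FIRST(S)={b,c,d}  FIRST(A)={b}  FIRST(B)={a}  FIRST(C)={c,d}
round 2:
  A via A→B c: +{a}
  B via B→S A S: +{b,c,d}
  FIRST(S)={b,c,d}  FIRST(A)={a,b}  FIRST(B)={a,b,c,d}  FIRST(C)={c,d}
round 3:
  A via A→B c: +{c,d}
  FIRST(S)={b,c,d}  FIRST(A)={a,b,c,d}  FIRST(B)={a,b,c,d}  FIRST(C)={c,d}
round 4: (stable)
  FIRST(S)={b,c,d}  FIRST(A)={a,b,c,d}  FIRST(B)={a,b,c,d}  FIRST(C)={c,d}

FIRST(A) = ["a", "b", "c", "d"]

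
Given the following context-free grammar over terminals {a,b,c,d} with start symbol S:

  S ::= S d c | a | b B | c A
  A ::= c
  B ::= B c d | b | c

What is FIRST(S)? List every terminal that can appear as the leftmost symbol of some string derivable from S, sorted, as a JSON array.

FIRST sets, iterate to fixpoint:
iter 1:
  A via A→c: +{c}
  B via B→b: +{b}
  B via B→c: +{c}
  S via S→a: +{a}
  S via S→b B: +{b}
  S via S→c A: +{c}
  FIRST(S)={a,b,c}  FIRST(A)={c}  FIRST(B)={b,c}
iter 2: (no change)
  FIRST(S)={a,b,c}  FIRST(A)={c}  FIRST(B)={b,c}

FIRST(S) = ["a", "b", "c"]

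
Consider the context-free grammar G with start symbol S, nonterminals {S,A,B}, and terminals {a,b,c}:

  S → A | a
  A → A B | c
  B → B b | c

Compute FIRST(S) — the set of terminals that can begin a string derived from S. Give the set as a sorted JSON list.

Compute FIRST by fixpoint:
pass 1:
  A via A→c: +{c}
  B via B→c: +{c}
  S via S→A: +{c}
  S via S→a: +{a}
  FIRST(S)={a,c}  FIRST(A)={c}  FIRST(B)={c}
pass 2: done
  FIRST(S)={a,c}  FIRST(A)={c}  FIRST(B)={c}

FIRST(S) = ["a", "c"]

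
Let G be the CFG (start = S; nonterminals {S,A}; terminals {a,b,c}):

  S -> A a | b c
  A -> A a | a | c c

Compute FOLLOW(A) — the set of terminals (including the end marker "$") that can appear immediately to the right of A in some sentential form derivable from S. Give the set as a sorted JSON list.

FIRST iteration:
iter 1:
  A via A→a: +{a}
  A via A→c c: +{c}
  S via S→A a: +{a,c}
  S via S→b c: +{b}
  S: {a,b,c}  A: {a,c}
iter 2: (stable)
  S: {a,b,c}  A: {a,c}

Compute FOLLOW by fixpoint:
FOLLOW(S) := {$}
pass 1:
  A→A a: FOLLOW(A) ⊇ FIRST(a) = {a}; new: +{a}
  FOLLOW[S]={$}  FOLLOW[A]={a}
pass 2: (stable)
  FOLLOW[S]={$}  FOLLOW[A]={a}

FOLLOW(A) = ["a"]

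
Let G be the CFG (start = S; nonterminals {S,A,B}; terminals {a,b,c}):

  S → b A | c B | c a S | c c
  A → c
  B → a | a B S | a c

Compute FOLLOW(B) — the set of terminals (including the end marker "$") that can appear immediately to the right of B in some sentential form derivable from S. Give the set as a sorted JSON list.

Compute FIRST by fixpoint:
[1]
  A via A→c: +{c}
  B via B→a: +{a}
  S via S→b A: +{b}
  S via S→c B: +{c}
  S: {b,c}  A: {c}  B: {a}
[2] (stable)
  S: {b,c}  A: {c}  B: {a}

Compute FOLLOW by fixpoint:
seed FOLLOW(S) with $
iter 1:
  B→a B S: FOLLOW(B) ⊇ FIRST(S) = {b,c}; new: +{b,c}
  B→a B S: FOLLOW(S) ⊇ FOLLOW(B) ⊇ {b,c}; new: +{b,c}
  S→b A: FOLLOW(A) ⊇ FOLLOW(S) ⊇ {$,b,c}; new: +{$,b,c}
  S→c B: FOLLOW(B) ⊇ FOLLOW(S) ⊇ {$,b,c}; new: +{$}
  FOLLOW(S)={$,b,c}  FOLLOW(A)={$,b,c}  FOLLOW(B)={$,b,c}
iter 2: done
  FOLLOW(S)={$,b,c}  FOLLOW(A)={$,b,c}  FOLLOW(B)={$,b,c}

FOLLOW(B) = ["$", "b", "c"]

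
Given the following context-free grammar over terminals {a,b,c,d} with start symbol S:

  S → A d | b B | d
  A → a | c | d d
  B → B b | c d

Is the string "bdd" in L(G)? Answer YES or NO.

Convert to CNF:
  S -> A T0 | T1 B | d
  A -> T0 T0 | a | c
  B -> B T1 | T2 T0
  T0 -> d
  T1 -> b
  T2 -> c

CYK fill:
  cell(0,0) b: {T1}  orig:{}
  cell(1,1) d: {S,T0}  orig:{S}
  cell(2,2) d: {S,T0}  orig:{S}
  cell(0,1) bd: ∅
  cell(1,2) dd: {A}
  cell(0,2) bdd: ∅

S ∉ T[0,2] ⇒ NO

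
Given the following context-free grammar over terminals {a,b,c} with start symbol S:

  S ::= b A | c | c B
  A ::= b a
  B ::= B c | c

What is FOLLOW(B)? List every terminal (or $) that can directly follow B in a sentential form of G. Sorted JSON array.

Compute FIRST by fixpoint:
round 1:
  A via A→b a: +{b}
  B via B→c: +{c}
  S via S→b A: +{b}
  S via S→c: +{c}
  FIRST(S)={b,c}  FIRST(A)={b}  FIRST(B)={c}
round 2: — fixpoint
  FIRST(S)={b,c}  FIRST(A)={b}  FIRST(B)={c}

FOLLOW sets:
FOLLOW(S) := {$}
[1]
  B→B c: FOLLOW(B) ⊇ FIRST(c) = {c}; new: +{c}
  S→b A: FOLLOW(A) ⊇ FOLLOW(S) ⊇ {$}; new: +{$}
  S→c B: FOLLOW(B) ⊇ FOLLOW(S) ⊇ {$}; new: +{$}
  FOLLOW[S]={$}  FOLLOW[A]={$}  FOLLOW[B]={$,c}
[2] — fixpoint
  FOLLOW[S]={$}  FOLLOW[A]={$}  FOLLOW[B]={$,c}

FOLLOW(B) = ["$", "c"]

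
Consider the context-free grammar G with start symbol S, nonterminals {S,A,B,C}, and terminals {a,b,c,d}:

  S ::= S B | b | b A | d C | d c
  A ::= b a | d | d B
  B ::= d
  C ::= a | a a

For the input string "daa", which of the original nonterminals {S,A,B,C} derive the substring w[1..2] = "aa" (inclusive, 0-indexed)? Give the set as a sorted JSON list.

CNF form of G:
  S -> S B | T0 A | T2 C | T2 T3 | b
  A -> T0 T1 | T2 B | d
  B -> d
  C -> T1 T1 | a
  T0 -> b
  T1 -> a
  T2 -> d
  T3 -> c

Fill CYK table bottom-up — only the sub-triangle for w[1..2]:
  cell(1,1) a: {C,T1}  orig:{C}
  cell(2,2) a: {C,T1}  orig:{C}
  cell(1,2) aa: {C}

Original NTs in T[1,2] deriving "aa": ["C"]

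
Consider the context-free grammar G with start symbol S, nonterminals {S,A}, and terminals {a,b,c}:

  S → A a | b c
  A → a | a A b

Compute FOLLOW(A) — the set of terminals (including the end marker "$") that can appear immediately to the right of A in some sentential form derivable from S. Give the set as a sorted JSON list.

FIRST iteration:
pass 1:
  A via A→a: +{a}
  S via S→A a: +{a}
  S via S→b c: +{b}
  S: {a,b}  A: {a}
pass 2: — fixpoint
  S: {a,b}  A: {a}

Compute FOLLOW by fixpoint:
initialize: $ ∈ FOLLOW(S)
pass 1:
  A→a A b: FOLLOW(A) ⊇ FIRST(b) = {b}; new: +{b}
  S→A a: FOLLOW(A) ⊇ FIRST(a) = {a}; new: +{a}
  FOLLOW[S]={$}  FOLLOW[A]={a,b}
pass 2: done
  FOLLOW[S]={$}  FOLLOW[A]={a,b}

FOLLOW(A) = ["a", "b"]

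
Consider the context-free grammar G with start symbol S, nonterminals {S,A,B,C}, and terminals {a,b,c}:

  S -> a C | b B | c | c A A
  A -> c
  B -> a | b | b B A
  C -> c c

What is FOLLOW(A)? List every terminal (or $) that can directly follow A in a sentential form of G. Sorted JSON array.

FIRST iteration:
[1]
  A via A→c: +{c}
  B via B→a: +{a}
  B via B→b: +{b}
  C via C→c c: +{c}
  S via S→a C: +{a}
  S via S→b B: +{b}
  S via S→c: +{c}
  S: {a,b,c}  A: {c}  B: {a,b}  C: {c}
[2] — fixpoint
  S: {a,b,c}  A: {c}  B: {a,b}  C: {c}

FOLLOW sets:
initialize: $ ∈ FOLLOW(S)
iter 1:
  B→b B A: FOLLOW(B) ⊇ FIRST(A) = {c}; new: +{c}
  B→b B A: FOLLOW(A) ⊇ FOLLOW(B) ⊇ {c}; new: +{c}
  S→a C: FOLLOW(C) ⊇ FOLLOW(S) ⊇ {$}; new: +{$}
  S→b B: FOLLOW(B) ⊇ FOLLOW(S) ⊇ {$}; new: +{$}
  S→c A A: FOLLOW(A) ⊇ FOLLOW(S) ⊇ {$}; new: +{$}
  S: {$}  A: {$,c}  B: {$,c}  C: {$}
iter 2: (no change)
  S: {$}  A: {$,c}  B: {$,c}  C: {$}

FOLLOW(A) = ["$", "c"]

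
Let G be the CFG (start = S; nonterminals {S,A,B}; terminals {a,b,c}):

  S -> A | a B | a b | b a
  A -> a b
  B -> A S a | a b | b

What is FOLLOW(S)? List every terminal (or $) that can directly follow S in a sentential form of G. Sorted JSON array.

FIRST sets, iterate to fixpoint:
pass 1:
  A via A→a b: +{a}
  B via B→A S a: +{a}
  B via B→b: +{b}
  S via S→A: +{a}
  S via S→b a: +{b}
  FIRST[S]={a,b}  FIRST[A]={a}  FIRST[B]={a,b}
pass 2: done
  FIRST[S]={a,b}  FIRST[A]={a}  FIRST[B]={a,b}

FOLLOW iteration:
seed FOLLOW(S) with $
round 1:
  B→A S a: FOLLOW(A) ⊇ FIRST(S) = {a,b}; new: +{a,b}
  B→A S a: FOLLOW(S) ⊇ FIRST(a) = {a}; new: +{a}
  S→A: FOLLOW(A) ⊇ FOLLOW(S) ⊇ {$,a}; new: +{$}
  S→a B: FOLLOW(B) ⊇ FOLLOW(S) ⊇ {$,a}; new: +{$,a}
  FOLLOW[S]={$,a}  FOLLOW[A]={$,a,b}  FOLLOW[B]={$,a}
round 2: (no change)
  FOLLOW[S]={$,a}  FOLLOW[A]={$,a,b}  FOLLOW[B]={$,a}

FOLLOW(S) = ["$", "a"]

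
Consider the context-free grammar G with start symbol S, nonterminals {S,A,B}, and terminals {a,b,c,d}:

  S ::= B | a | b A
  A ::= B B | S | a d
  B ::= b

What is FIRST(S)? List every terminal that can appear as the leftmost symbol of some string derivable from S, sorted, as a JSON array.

FIRST sets, iterate to fixpoint:
pass 1:
  A via A→a d: +{a}
  B via B→b: +{b}
  S via S→B: +{b}
  S via S→a: +{a}
  S: {a,b}  A: {a}  B: {b}
pass 2:
  A via A→B B: +{b}
  S: {a,b}  A: {a,b}  B: {b}
pass 3: done
  S: {a,b}  A: {a,b}  B: {b}

FIRST(S) = ["a", "b"]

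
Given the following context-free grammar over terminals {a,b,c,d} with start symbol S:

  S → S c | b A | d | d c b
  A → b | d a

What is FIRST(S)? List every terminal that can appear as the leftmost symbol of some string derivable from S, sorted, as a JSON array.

FIRST sets, iterate to fixpoint:
pass 1:
  A via A→b: +{b}
  A via A→d a: +{d}
  S via S→b A: +{b}
  S via S→d: +{d}
  FIRST[S]={b,d}  FIRST[A]={b,d}
pass 2: (stable)
  FIRST[S]={b,d}  FIRST[A]={b,d}

FIRST(S) = ["b", "d"]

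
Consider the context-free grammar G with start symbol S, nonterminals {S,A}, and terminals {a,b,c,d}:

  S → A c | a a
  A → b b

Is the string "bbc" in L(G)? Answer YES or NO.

Convert to CNF:
  S -> A T1 | T2 T2
  A -> T0 T0
  T0 -> b
  T1 -> c
  T2 -> a

Fill CYK table bottom-up:
  cell(0,0) b: {T0}  orig:{}
  cell(1,1) b: {T0}  orig:{}
  cell(2,2) c: {T1}  orig:{}
  cell(0,1) bb: {A}
  cell(1,2) bc: ∅
  cell(0,2) bbc: {S}

S ∈ T[0,2] ⇒ YES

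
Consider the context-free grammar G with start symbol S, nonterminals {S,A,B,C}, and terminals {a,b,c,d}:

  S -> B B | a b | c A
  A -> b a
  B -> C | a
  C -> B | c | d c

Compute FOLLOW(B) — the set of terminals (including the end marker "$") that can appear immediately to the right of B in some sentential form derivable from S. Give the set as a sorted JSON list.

FIRST sets, iterate to fixpoint:
[1]
  A via A→b a: +{b}
  B via B→a: +{a}
  C via C→B: +{a}
  C via C→c: +{c}
  C via C→d c: +{d}
  S via S→B B: +{a}
  S via S→c A: +{c}
  FIRST[S]={a,c}  FIRST[A]={b}  FIRST[B]={a}  FIRST[C]={a,c,d}
[2]
  B via B→C: +{c,d}
  S via S→B B: +{d}
  FIRST[S]={a,c,d}  FIRST[A]={b}  FIRST[B]={a,c,d}  FIRST[C]={a,c,d}
[3] (stable)
  FIRST[S]={a,c,d}  FIRST[A]={b}  FIRST[B]={a,c,d}  FIRST[C]={a,c,d}

FOLLOW iteration:
seed FOLLOW(S) with $
iter 1:
  S→B B: FOLLOW(B) ⊇ FIRST(B) = {a,c,d}; new: +{a,c,d}
  S→B B: FOLLOW(B) ⊇ FOLLOW(S) ⊇ {$}; new: +{$}
  S→c A: FOLLOW(A) ⊇ FOLLOW(S) ⊇ {$}; new: +{$}
  FOLLOW[S]={$}  FOLLOW[A]={$}  FOLLOW[B]={$,a,c,d}  FOLLOW[C]={}
iter 2:
  B→C: FOLLOW(C) ⊇ FOLLOW(B) ⊇ {$,a,c,d}; new: +{$,a,c,d}
  FOLLOW[S]={$}  FOLLOW[A]={$}  FOLLOW[B]={$,a,c,d}  FOLLOW[C]={$,a,c,d}
iter 3: done
  FOLLOW[S]={$}  FOLLOW[A]={$}  FOLLOW[B]={$,a,c,d}  FOLLOW[C]={$,a,c,d}

FOLLOW(B) = ["$", "a", "c", "d"]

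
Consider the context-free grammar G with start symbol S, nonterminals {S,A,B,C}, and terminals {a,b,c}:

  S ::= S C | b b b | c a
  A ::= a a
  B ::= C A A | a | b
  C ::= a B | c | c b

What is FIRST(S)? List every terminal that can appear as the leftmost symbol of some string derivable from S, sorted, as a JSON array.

Compute FIRST by fixpoint:
round 1:
  A via A→a a: +{a}
  B via B→a: +{a}
  B via B→b: +{b}
  C via C→a B: +{a}
  C via C→c: +{c}
  S via S→b b b: +{b}
  S via S→c a: +{c}
  S: {b,c}  A: {a}  B: {a,b}  C: {a,c}
round 2:
  B via B→C A A: +{c}
  S: {b,c}  A: {a}  B: {a,b,c}  C: {a,c}
round 3: done
  S: {b,c}  A: {a}  B: {a,b,c}  C: {a,c}

FIRST(S) = ["b", "c"]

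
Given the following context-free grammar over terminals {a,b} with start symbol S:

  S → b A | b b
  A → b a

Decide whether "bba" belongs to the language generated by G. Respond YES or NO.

Convert to CNF:
  S -> T0 A | T0 T0
  A -> T0 T1
  T0 -> b
  T1 -> a

CYK table (by increasing span):
  T[0,0] 'b' = {T0}  orig:{}
  T[1,1] 'b' = {T0}  orig:{}
  T[2,2] 'a' = {T1}  orig:{}
  T[0,1] 'bb' = {S}
  T[1,2] 'ba' = {A}
  T[0,2] 'bba' = {S}

S ∈ T[0,2] ⇒ YES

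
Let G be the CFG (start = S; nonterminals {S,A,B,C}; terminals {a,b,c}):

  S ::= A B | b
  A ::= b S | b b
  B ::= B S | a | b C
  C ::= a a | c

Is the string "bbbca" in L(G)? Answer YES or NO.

Convert to CNF:
  S -> A B | b
  A -> T0 S | T0 T0
  B -> B S | T0 C | a
  C -> T1 T1 | c
  T0 -> b
  T1 -> a

CYK fill:
  [0..0]={S,T0}  "b"  orig:{S}
  [1..1]={S,T0}  "b"  orig:{S}
  [2..2]={S,T0}  "b"  orig:{S}
  [3..3]={C}  "c"
  [4..4]={B,T1}  "a"  orig:{B}
  [0..1]={A}  "bb"
  [1..2]={A}  "bb"
  [2..3]={B}  "bc"
  [3..4]=∅  "ca"
  [0..2]=∅  "bbb"
  [1..3]=∅  "bbc"
  [2..4]=∅  "bca"
  [0..3]={S}  "bbbc"
  [1..4]=∅  "bbca"
  [0..4]=∅  "bbbca"

S ∉ T[0,4] ⇒ NO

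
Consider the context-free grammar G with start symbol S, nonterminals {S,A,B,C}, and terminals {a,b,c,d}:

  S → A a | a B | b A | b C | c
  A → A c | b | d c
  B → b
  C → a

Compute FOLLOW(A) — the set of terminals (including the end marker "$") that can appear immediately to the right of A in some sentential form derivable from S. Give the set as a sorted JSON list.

FIRST iteration:
iter 1:
  A via A→b: +{b}
  A via A→d c: +{d}
  B via B→b: +{b}
  C via C→a: +{a}
  S via S→A a: +{b,d}
  S via S→a B: +{a}
  S via S→c: +{c}
  FIRST[S]={a,b,c,d}  FIRST[A]={b,d}  FIRST[B]={b}  FIRST[C]={a}
iter 2: done
  FIRST[S]={a,b,c,d}  FIRST[A]={b,d}  FIRST[B]={b}  FIRST[C]={a}

FOLLOW sets:
initialize: $ ∈ FOLLOW(S)
[1]
  A→A c: FOLLOW(A) ⊇ FIRST(c) = {c}; new: +{c}
  S→A a: FOLLOW(A) ⊇ FIRST(a) = {a}; new: +{a}
  S→a B: FOLLOW(B) ⊇ FOLLOW(S) ⊇ {$}; new: +{$}
  S→b A: FOLLOW(A) ⊇ FOLLOW(S) ⊇ {$}; new: +{$}
  S→b C: FOLLOW(C) ⊇ FOLLOW(S) ⊇ {$}; new: +{$}
  S: {$}  A: {$,a,c}  B: {$}  C: {$}
[2] (stable)
  S: {$}  A: {$,a,c}  B: {$}  C: {$}

FOLLOW(A) = ["$", "a", "c"]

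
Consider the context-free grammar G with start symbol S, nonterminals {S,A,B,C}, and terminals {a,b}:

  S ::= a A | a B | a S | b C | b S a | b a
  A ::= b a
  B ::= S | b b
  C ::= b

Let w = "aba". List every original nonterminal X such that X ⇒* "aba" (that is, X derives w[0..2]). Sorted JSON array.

Convert to CNF:
  S -> T0 C | T0 T1 | T0 X3 | T1 A | T1 B | T1 S
  A -> T0 T1
  B -> T0 C | T0 T0 | T0 T1 | T0 X2 | T1 A | T1 B | T1 S
  C -> b
  T0 -> b
  T1 -> a
  X2 -> S T1
  X3 -> S T1

Fill CYK table bottom-up, restricted to cells inside w[0..2]:
  cell(0,0) a: {T1}  orig:{}
  cell(1,1) b: {C,T0}  orig:{C}
  cell(2,2) a: {T1}  orig:{}
  cell(0,1) ab: ∅
  cell(1,2) ba: {A,B,S}
  cell(0,2) aba: {B,S}

Original NTs in T[0,2] deriving "aba": ["B", "S"]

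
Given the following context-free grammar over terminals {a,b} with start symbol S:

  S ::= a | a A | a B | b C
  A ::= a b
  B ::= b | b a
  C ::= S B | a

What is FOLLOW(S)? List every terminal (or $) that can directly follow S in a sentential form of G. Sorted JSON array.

FIRST iteration:
round 1:
  A via A→a b: +{a}
  B via B→b: +{b}
  C via C→a: +{a}
  S via S→a: +{a}
  S via S→b C: +{b}
  FIRST[S]={a,b}  FIRST[A]={a}  FIRST[B]={b}  FIRST[C]={a}
round 2:
  C via C→S B: +{b}
  FIRST[S]={a,b}  FIRST[A]={a}  FIRST[B]={b}  FIRST[C]={a,b}
round 3: (no change)
  FIRST[S]={a,b}  FIRST[A]={a}  FIRST[B]={b}  FIRST[C]={a,b}

FOLLOW iteration:
FOLLOW(S) := {$}
iter 1:
  C→S B: FOLLOW(S) ⊇ FIRST(B) = {b}; new: +{b}
  S→a A: FOLLOW(A) ⊇ FOLLOW(S) ⊇ {$,b}; new: +{$,b}
  S→a B: FOLLOW(B) ⊇ FOLLOW(S) ⊇ {$,b}; new: +{$,b}
  S→b C: FOLLOW(C) ⊇ FOLLOW(S) ⊇ {$,b}; new: +{$,b}
  FOLLOW(S)={$,b}  FOLLOW(A)={$,b}  FOLLOW(B)={$,b}  FOLLOW(C)={$,b}
iter 2: (stable)
  FOLLOW(S)={$,b}  FOLLOW(A)={$,b}  FOLLOW(B)={$,b}  FOLLOW(C)={$,b}

FOLLOW(S) = ["$", "b"]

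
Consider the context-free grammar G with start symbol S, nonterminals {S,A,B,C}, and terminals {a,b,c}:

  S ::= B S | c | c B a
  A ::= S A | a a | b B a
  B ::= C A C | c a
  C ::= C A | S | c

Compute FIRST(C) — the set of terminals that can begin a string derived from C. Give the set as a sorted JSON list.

FIRST sets, iterate to fixpoint:
[1]
  A via A→a a: +{a}
  A via A→b B a: +{b}
  B via B→c a: +{c}
  C via C→c: +{c}
  S via S→B S: +{c}
  S: {c}  A: {a,b}  B: {c}  C: {c}
[2]
  A via A→S A: +{c}
  S: {c}  A: {a,b,c}  B: {c}  C: {c}
[3] (no change)
  S: {c}  A: {a,b,c}  B: {c}  C: {c}

FIRST(C) = ["c"]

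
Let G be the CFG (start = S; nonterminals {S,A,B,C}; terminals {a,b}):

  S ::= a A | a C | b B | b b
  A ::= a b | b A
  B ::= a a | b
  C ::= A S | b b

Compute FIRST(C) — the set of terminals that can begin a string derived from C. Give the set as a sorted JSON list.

Compute FIRST by fixpoint:
[1]
  A via A→a b: +{a}
  A via A→b A: +{b}
  B via B→a a: +{a}
  B via B→b: +{b}
  C via C→A S: +{a,b}
  S via S→a A: +{a}
  S via S→b B: +{b}
  S: {a,b}  A: {a,b}  B: {a,b}  C: {a,b}
[2] done
  S: {a,b}  A: {a,b}  B: {a,b}  C: {a,b}

FIRST(C) = ["a", "b"]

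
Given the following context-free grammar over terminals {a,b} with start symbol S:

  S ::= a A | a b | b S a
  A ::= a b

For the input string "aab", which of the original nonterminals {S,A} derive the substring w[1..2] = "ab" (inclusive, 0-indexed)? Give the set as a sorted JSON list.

CNF form of G:
  S -> T0 A | T0 T1 | T1 X2
  A -> T0 T1
  T0 -> a
  T1 -> b
  X2 -> S T0

CYK fill, restricted to cells inside w[1..2]:
  cell(1,1) a: {T0}  orig:{}
  cell(2,2) b: {T1}  orig:{}
  cell(1,2) ab: {A,S}

Original NTs in T[1,2] deriving "ab": ["A", "S"]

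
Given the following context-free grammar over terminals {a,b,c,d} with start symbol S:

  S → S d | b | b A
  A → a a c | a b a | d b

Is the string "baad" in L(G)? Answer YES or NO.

Convert to CNF:
  S -> S T3 | T2 A | b
  A -> T0 X4 | T0 X5 | T3 T2
  T0 -> a
  T1 -> c
  T2 -> b
  T3 -> d
  X4 -> T0 T1
  X5 -> T2 T0

Fill CYK table bottom-up:
  cell(0,0) b: {S,T2}  orig:{S}
  cell(1,1) a: {T0}  orig:{}
  cell(2,2) a: {T0}  orig:{}
  cell(3,3) d: {T3}  orig:{}
  cell(0,1) ba: {X5}  orig:{}
  cell(1,2) aa: ∅
  cell(2,3) ad: ∅
  cell(0,2) baa: ∅
  cell(1,3) aad: ∅
  cell(0,3) baad: ∅

S ∉ T[0,3] ⇒ NO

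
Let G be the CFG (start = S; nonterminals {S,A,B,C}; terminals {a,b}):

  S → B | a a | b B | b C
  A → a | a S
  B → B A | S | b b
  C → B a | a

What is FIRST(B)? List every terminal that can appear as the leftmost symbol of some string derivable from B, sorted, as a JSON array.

FIRST iteration:
pass 1:
  A via A→a: +{a}
  B via B→b b: +{b}
  C via C→B a: +{b}
  C via C→a: +{a}
  S via S→B: +{b}
  S via S→a a: +{a}
  FIRST(S)={a,b}  FIRST(A)={a}  FIRST(B)={b}  FIRST(C)={a,b}
pass 2:
  B via B→S: +{a}
  FIRST(S)={a,b}  FIRST(A)={a}  FIRST(B)={a,b}  FIRST(C)={a,b}
pass 3: done
  FIRST(S)={a,b}  FIRST(A)={a}  FIRST(B)={a,b}  FIRST(C)={a,b}

FIRST(B) = ["a", "b"]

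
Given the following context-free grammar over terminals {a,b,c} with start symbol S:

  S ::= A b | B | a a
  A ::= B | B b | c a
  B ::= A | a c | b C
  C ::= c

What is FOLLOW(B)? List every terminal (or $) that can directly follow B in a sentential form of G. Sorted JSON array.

FIRST iteration:
pass 1:
  A via A→c a: +{c}
  B via B→A: +{c}
  B via B→a c: +{a}
  B via B→b C: +{b}
  C via C→c: +{c}
  S via S→A b: +{c}
  S via S→B: +{a,b}
  FIRST(S)={a,b,c}  FIRST(A)={c}  FIRST(B)={a,b,c}  FIRST(C)={c}
pass 2:
  A via A→B: +{a,b}
  FIRST(S)={a,b,c}  FIRST(A)={a,b,c}  FIRST(B)={a,b,c}  FIRST(C)={c}
pass 3: done
  FIRST(S)={a,b,c}  FIRST(A)={a,b,c}  FIRST(B)={a,b,c}  FIRST(C)={c}

Compute FOLLOW by fixpoint:
seed FOLLOW(S) with $
iter 1:
  A→B b: FOLLOW(B) ⊇ FIRST(b) = {b}; new: +{b}
  B→A: FOLLOW(A) ⊇ FOLLOW(B) ⊇ {b}; new: +{b}
  B→b C: FOLLOW(C) ⊇ FOLLOW(B) ⊇ {b}; new: +{b}
  S→B: FOLLOW(B) ⊇ FOLLOW(S) ⊇ {$}; new: +{$}
  FOLLOW(S)={$}  FOLLOW(A)={b}  FOLLOW(B)={$,b}  FOLLOW(C)={b}
iter 2:
  B→A: FOLLOW(A) ⊇ FOLLOW(B) ⊇ {$,b}; new: +{$}
  B→b C: FOLLOW(C) ⊇ FOLLOW(B) ⊇ {$,b}; new: +{$}
  FOLLOW(S)={$}  FOLLOW(A)={$,b}  FOLLOW(B)={$,b}  FOLLOW(C)={$,b}
iter 3: (no change)
  FOLLOW(S)={$}  FOLLOW(A)={$,b}  FOLLOW(B)={$,b}  FOLLOW(C)={$,b}

FOLLOW(B) = ["$", "b"]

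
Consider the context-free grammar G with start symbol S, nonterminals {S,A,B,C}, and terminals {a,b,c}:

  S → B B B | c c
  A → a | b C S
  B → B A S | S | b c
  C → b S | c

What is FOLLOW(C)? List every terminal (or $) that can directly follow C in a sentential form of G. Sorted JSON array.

FIRST iteration:
pass 1:
  A via A→a: +{a}
  A via A→b C S: +{b}
  B via B→b c: +{b}
  C via C→b S: +{b}
  C via C→c: +{c}
  S via S→B B B: +{b}
  S via S→c c: +{c}
  FIRST(S)={b,c}  FIRST(A)={a,b}  FIRST(B)={b}  FIRST(C)={b,c}
pass 2:
  B via B→S: +{c}
  FIRST(S)={b,c}  FIRST(A)={a,b}  FIRST(B)={b,c}  FIRST(C)={b,c}
pass 3: (stable)
  FIRST(S)={b,c}  FIRST(A)={a,b}  FIRST(B)={b,c}  FIRST(C)={b,c}

FOLLOW iteration:
initialize: $ ∈ FOLLOW(S)
[1]
  A→b C S: FOLLOW(C) ⊇ FIRST(S) = {b,c}; new: +{b,c}
  B→B A S: FOLLOW(B) ⊇ FIRST(A) = {a,b}; new: +{a,b}
  B→B A S: FOLLOW(A) ⊇ FIRST(S) = {b,c}; new: +{b,c}
  B→B A S: FOLLOW(S) ⊇ FOLLOW(B) ⊇ {a,b}; new: +{a,b}
  C→b S: FOLLOW(S) ⊇ FOLLOW(C) ⊇ {b,c}; new: +{c}
  S→B B B: FOLLOW(B) ⊇ FIRST(B) = {b,c}; new: +{c}
  S→B B B: FOLLOW(B) ⊇ FOLLOW(S) ⊇ {$,a,b,c}; new: +{$}
  S: {$,a,b,c}  A: {b,c}  B: {$,a,b,c}  C: {b,c}
[2] (stable)
  S: {$,a,b,c}  A: {b,c}  B: {$,a,b,c}  C: {b,c}

FOLLOW(C) = ["b", "c"]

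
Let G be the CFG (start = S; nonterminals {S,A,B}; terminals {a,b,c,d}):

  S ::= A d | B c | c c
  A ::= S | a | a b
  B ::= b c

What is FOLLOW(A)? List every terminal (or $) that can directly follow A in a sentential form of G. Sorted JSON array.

FIRST iteration:
round 1:
  A via A→a: +{a}
  B via B→b c: +{b}
  S via S→A d: +{a}
  S via S→B c: +{b}
  S via S→c c: +{c}
  S: {a,b,c}  A: {a}  B: {b}
round 2:
  A via A→S: +{b,c}
  S: {a,b,c}  A: {a,b,c}  B: {b}
round 3: (stable)
  S: {a,b,c}  A: {a,b,c}  B: {b}

Compute FOLLOW by fixpoint:
FOLLOW(S) := {$}
pass 1:
  S→A d: FOLLOW(A) ⊇ FIRST(d) = {d}; new: +{d}
  S→B c: FOLLOW(B) ⊇ FIRST(c) = {c}; new: +{c}
  FOLLOW(S)={$}  FOLLOW(A)={d}  FOLLOW(B)={c}
pass 2:
  A→S: FOLLOW(S) ⊇ FOLLOW(A) ⊇ {d}; new: +{d}
  FOLLOW(S)={$,d}  FOLLOW(A)={d}  FOLLOW(B)={c}
pass 3: — fixpoint
  FOLLOW(S)={$,d}  FOLLOW(A)={d}  FOLLOW(B)={c}

FOLLOW(A) = ["d"]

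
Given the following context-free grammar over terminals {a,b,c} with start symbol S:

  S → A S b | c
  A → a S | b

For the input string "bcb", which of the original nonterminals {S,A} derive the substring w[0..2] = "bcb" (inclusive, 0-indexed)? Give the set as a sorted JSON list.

CNF form of G:
  S -> A X2 | c
  A -> T0 S | b
  T0 -> a
  T1 -> b
  X2 -> S T1

CYK fill, restricted to cells inside w[0..2]:
  [0..0]={A,T1}  "b"  orig:{A}
  [1..1]={S}  "c"
  [2..2]={A,T1}  "b"  orig:{A}
  [0..1]=∅  "bc"
  [1..2]={X2}  "cb"  orig:{}
  [0..2]={S}  "bcb"

Original NTs in T[0,2] deriving "bcb": ["S"]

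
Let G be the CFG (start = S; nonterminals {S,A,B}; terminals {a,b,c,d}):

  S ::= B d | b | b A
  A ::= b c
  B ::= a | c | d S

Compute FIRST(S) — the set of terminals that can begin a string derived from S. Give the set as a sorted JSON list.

Compute FIRST by fixpoint:
pass 1:
  A via A→b c: +{b}
  B via B→a: +{a}
  B via B→c: +{c}
  B via B→d S: +{d}
  S via S→B d: +{a,c,d}
  S via S→b: +{b}
  FIRST[S]={a,b,c,d}  FIRST[A]={b}  FIRST[B]={a,c,d}
pass 2: (no change)
  FIRST[S]={a,b,c,d}  FIRST[A]={b}  FIRST[B]={a,c,d}

FIRST(S) = ["a", "b", "c", "d"]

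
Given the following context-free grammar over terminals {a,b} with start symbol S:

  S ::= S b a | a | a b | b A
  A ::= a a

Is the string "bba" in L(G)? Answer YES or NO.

CNF form of G:
  S -> S X2 | T0 T1 | T1 A | a
  A -> T0 T0
  T0 -> a
  T1 -> b
  X2 -> T1 T0

Fill CYK table bottom-up:
  [0..0]={T1}  "b"  orig:{}
  [1..1]={T1}  "b"  orig:{}
  [2..2]={S,T0}  "a"  orig:{S}
  [0..1]=∅  "bb"
  [1..2]={X2}  "ba"  orig:{}
  [0..2]=∅  "bba"

S ∉ T[0,2] ⇒ NO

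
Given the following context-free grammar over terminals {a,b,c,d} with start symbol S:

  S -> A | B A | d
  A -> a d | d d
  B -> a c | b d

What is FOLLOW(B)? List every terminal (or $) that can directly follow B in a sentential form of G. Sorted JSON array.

Compute FIRST by fixpoint:
[1]
  A via A→a d: +{a}
  A via A→d d: +{d}
  B via B→a c: +{a}
  B via B→b d: +{b}
  S via S→A: +{a,d}
  S via S→B A: +{b}
  FIRST(S)={a,b,d}  FIRST(A)={a,d}  FIRST(B)={a,b}
[2] (no change)
  FIRST(S)={a,b,d}  FIRST(A)={a,d}  FIRST(B)={a,b}

FOLLOW iteration:
FOLLOW(S) := {$}
pass 1:
  S→A: FOLLOW(A) ⊇ FOLLOW(S) ⊇ {$}; new: +{$}
  S→B A: FOLLOW(B) ⊇ FIRST(A) = {a,d}; new: +{a,d}
  FOLLOW(S)={$}  FOLLOW(A)={$}  FOLLOW(B)={a,d}
pass 2: (no change)
  FOLLOW(S)={$}  FOLLOW(A)={$}  FOLLOW(B)={a,d}

FOLLOW(B) = ["a", "d"]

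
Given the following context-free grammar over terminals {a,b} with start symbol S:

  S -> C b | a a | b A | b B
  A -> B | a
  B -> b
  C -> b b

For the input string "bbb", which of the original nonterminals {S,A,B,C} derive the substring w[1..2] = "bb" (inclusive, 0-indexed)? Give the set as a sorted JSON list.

CNF form of G:
  S -> C T0 | T0 A | T0 B | T1 T1
  A -> a | b
  B -> b
  C -> T0 T0
  T0 -> b
  T1 -> a

CYK fill — only the sub-triangle for w[1..2]:
  [1..1]={A,B,T0}  "b"  orig:{A,B}
  [2..2]={A,B,T0}  "b"  orig:{A,B}
  [1..2]={C,S}  "bb"

Original NTs in T[1,2] deriving "bb": ["C", "S"]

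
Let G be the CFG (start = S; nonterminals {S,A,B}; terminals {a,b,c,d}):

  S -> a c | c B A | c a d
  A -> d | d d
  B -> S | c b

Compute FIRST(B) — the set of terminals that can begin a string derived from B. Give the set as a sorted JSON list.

FIRST iteration:
round 1:
  A via A→d: +{d}
  B via B→c b: +{c}
  S via S→a c: +{a}
  S via S→c B A: +{c}
  S: {a,c}  A: {d}  B: {c}
round 2:
  B via B→S: +{a}
  S: {a,c}  A: {d}  B: {a,c}
round 3: done
  S: {a,c}  A: {d}  B: {a,c}

FIRST(B) = ["a", "c"]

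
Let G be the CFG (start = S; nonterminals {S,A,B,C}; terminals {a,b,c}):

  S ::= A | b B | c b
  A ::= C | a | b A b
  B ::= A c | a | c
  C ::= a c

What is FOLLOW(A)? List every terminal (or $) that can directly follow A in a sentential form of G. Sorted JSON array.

FIRST iteration:
round 1:
  A via A→a: +{a}
  A via A→b A b: +{b}
  B via B→A c: +{a,b}
  B via B→c: +{c}
  C via C→a c: +{a}
  S via S→A: +{a,b}
  S via S→c b: +{c}
  S: {a,b,c}  A: {a,b}  B: {a,b,c}  C: {a}
round 2: (stable)
  S: {a,b,c}  A: {a,b}  B: {a,b,c}  C: {a}

FOLLOW iteration:
seed FOLLOW(S) with $
iter 1:
  A→b A b: FOLLOW(A) ⊇ FIRST(b) = {b}; new: +{b}
  B→A c: FOLLOW(A) ⊇ FIRST(c) = {c}; new: +{c}
  S→A: FOLLOW(A) ⊇ FOLLOW(S) ⊇ {$}; new: +{$}
  S→b B: FOLLOW(B) ⊇ FOLLOW(S) ⊇ {$}; new: +{$}
  S: {$}  A: {$,b,c}  B: {$}  C: {}
iter 2:
  A→C: FOLLOW(C) ⊇ FOLLOW(A) ⊇ {$,b,c}; new: +{$,b,c}
  S: {$}  A: {$,b,c}  B: {$}  C: {$,b,c}
iter 3: done
  S: {$}  A: {$,b,c}  B: {$}  C: {$,b,c}

FOLLOW(A) = ["$", "b", "c"]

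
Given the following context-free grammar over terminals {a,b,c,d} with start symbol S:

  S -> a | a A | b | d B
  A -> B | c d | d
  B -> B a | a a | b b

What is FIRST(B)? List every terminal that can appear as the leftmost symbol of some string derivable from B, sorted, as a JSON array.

FIRST iteration:
round 1:
  A via A→c d: +{c}
  A via A→d: +{d}
  B via B→a a: +{a}
  B via B→b b: +{b}
  S via S→a: +{a}
  S via S→b: +{b}
  S via S→d B: +{d}
  S: {a,b,d}  A: {c,d}  B: {a,b}
round 2:
  A via A→B: +{a,b}
  S: {a,b,d}  A: {a,b,c,d}  B: {a,b}
round 3: (no change)
  S: {a,b,d}  A: {a,b,c,d}  B: {a,b}

FIRST(B) = ["a", "b"]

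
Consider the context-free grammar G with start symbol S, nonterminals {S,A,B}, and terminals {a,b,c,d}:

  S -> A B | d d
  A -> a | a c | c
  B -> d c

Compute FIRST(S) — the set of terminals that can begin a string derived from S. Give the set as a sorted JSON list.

FIRST iteration:
pass 1:
  A via A→a: +{a}
  A via A→c: +{c}
  B via B→d c: +{d}
  S via S→A B: +{a,c}
  S via S→d d: +{d}
  FIRST(S)={a,c,d}  FIRST(A)={a,c}  FIRST(B)={d}
pass 2: done
  FIRST(S)={a,c,d}  FIRST(A)={a,c}  FIRST(B)={d}

FIRST(S) = ["a", "c", "d"]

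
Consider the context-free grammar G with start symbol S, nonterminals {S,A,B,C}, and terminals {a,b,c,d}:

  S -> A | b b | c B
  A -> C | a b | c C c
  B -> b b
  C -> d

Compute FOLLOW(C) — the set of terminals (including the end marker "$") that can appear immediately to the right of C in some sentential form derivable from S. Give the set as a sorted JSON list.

FIRST iteration:
pass 1:
  A via A→a b: +{a}
  A via A→c C c: +{c}
  B via B→b b: +{b}
  C via C→d: +{d}
  S via S→A: +{a,c}
  S via S→b b: +{b}
  FIRST[S]={a,b,c}  FIRST[A]={a,c}  FIRST[B]={b}  FIRST[C]={d}
pass 2:
  A via A→C: +{d}
  S via S→A: +{d}
  FIRST[S]={a,b,c,d}  FIRST[A]={a,c,d}  FIRST[B]={b}  FIRST[C]={d}
pass 3: (no change)
  FIRST[S]={a,b,c,d}  FIRST[A]={a,c,d}  FIRST[B]={b}  FIRST[C]={d}

FOLLOW iteration:
FOLLOW(S) := {$}
[1]
  A→c C c: FOLLOW(C) ⊇ FIRST(c) = {c}; new: +{c}
  S→A: FOLLOW(A) ⊇ FOLLOW(S) ⊇ {$}; new: +{$}
  S→c B: FOLLOW(B) ⊇ FOLLOW(S) ⊇ {$}; new: +{$}
  S: {$}  A: {$}  B: {$}  C: {c}
[2]
  A→C: FOLLOW(C) ⊇ FOLLOW(A) ⊇ {$}; new: +{$}
  S: {$}  A: {$}  B: {$}  C: {$,c}
[3] (stable)
  S: {$}  A: {$}  B: {$}  C: {$,c}

FOLLOW(C) = ["$", "c"]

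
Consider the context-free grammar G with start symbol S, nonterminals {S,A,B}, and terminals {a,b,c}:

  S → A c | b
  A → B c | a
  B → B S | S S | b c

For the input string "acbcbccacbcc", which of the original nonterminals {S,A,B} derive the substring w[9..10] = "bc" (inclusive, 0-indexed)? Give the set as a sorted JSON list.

Convert to CNF:
  S -> A T0 | b
  A -> B T0 | a
  B -> B S | S S | T1 T0
  T0 -> c
  T1 -> b

Fill CYK table bottom-up — only the sub-triangle for w[9..10]:
  T[9,9] 'b' = {S,T1}  orig:{S}
  T[10,10] 'c' = {T0}  orig:{}
  T[9,10] 'bc' = {B}

Original NTs in T[9,10] deriving "bc": ["B"]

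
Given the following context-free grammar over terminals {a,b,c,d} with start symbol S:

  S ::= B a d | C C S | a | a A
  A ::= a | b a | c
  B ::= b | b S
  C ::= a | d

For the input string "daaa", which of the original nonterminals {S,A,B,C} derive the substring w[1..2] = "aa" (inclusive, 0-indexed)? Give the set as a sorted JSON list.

Convert to CNF:
  S -> B X3 | C X4 | T1 A | a
  A -> T0 T1 | a | c
  B -> T0 S | b
  C -> a | d
  T0 -> b
  T1 -> a
  T2 -> d
  X3 -> T1 T2
  X4 -> C S

CYK table (by increasing span) — only the sub-triangle for w[1..2]:
  T[1,1] 'a' = {A,C,S,T1}  orig:{A,C,S}
  T[2,2] 'a' = {A,C,S,T1}  orig:{A,C,S}
  T[1,2] 'aa' = {S,X4}  orig:{S}

Original NTs in T[1,2] deriving "aa": ["S"]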